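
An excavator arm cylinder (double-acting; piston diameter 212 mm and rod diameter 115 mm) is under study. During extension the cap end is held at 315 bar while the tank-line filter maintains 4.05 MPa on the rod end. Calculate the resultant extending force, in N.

F ≈ 1.01e6 N

Cap-side area A_cap = π/4 × (212 mm)² = 35300 mm^2
Rod-side annular area A_ann = π/4 × (212² − 115²) = 24910 mm^2
Net thrust = P_cap·A_cap − P_rod·A_ann = 1.112e6 N − 1.009e5 N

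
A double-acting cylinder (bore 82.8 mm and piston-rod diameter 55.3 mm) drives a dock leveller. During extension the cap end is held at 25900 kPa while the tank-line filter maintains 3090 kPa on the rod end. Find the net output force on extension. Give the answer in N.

Cap-side area A_cap = π/4 × (82.8 mm)² = 5385 mm^2
Rod-side annular area A_ann = π/4 × (82.8² − 55.3²) = 2983 mm^2
Net thrust = P_cap·A_cap − P_rod·A_ann = 1.395e5 N − 9217 N

F ≈ 1.30e5 N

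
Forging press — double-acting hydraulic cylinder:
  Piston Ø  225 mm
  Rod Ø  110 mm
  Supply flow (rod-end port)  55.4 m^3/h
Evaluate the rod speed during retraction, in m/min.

v ≈ 30.5 m/min

Rod-side annular area A_ann = π/4 × (225² − 110²) = 30260 mm^2
Flow into the rod-end port fills the annular volume.
v = Q / A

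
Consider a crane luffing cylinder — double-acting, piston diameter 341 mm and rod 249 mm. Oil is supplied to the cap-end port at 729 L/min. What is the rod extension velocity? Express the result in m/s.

Cap-side area A_cap = π/4 × (341 mm)² = 91330 mm^2
v = Q / A

v ≈ 0.133 m/s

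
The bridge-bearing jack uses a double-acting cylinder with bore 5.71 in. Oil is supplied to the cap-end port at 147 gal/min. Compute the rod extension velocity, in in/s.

v ≈ 22.1 in/s

Cap-side area A_cap = π/4 × (5.71 in)² = 25.61 in^2
v = Q / A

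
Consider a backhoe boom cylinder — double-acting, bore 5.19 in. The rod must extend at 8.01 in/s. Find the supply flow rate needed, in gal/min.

Q ≈ 44.0 gal/min

Cap-side area A_cap = π/4 × (5.19 in)² = 21.16 in^2
Q = A × v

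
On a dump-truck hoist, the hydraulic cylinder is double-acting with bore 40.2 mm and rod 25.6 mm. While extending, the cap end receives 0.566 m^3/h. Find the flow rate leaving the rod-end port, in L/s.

Cap-side area A_cap = π/4 × (40.2 mm)² = 1269 mm^2
Rod-side annular area A_ann = π/4 × (40.2² − 25.6²) = 754.5 mm^2
Piston speed v = Q_in/A_cap; rod-end outflow Q_out = v × A_ann = Q_in × A_ann/A_cap.

Q_out ≈ 0.0935 L/s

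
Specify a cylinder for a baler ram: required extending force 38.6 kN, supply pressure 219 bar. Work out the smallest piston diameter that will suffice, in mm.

D ≈ 47.4 mm

Extension force acts on the full piston face: F = P × (π/4)D².
D = √(4F / (πP)) = √(4 × 38.6 kN / (π × 219 bar))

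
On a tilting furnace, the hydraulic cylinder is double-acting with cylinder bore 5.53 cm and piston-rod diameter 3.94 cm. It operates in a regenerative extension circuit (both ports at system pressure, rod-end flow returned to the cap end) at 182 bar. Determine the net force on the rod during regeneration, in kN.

F ≈ 22.2 kN

With equal pressure on both faces, forces on the annular region cancel; the net push is pressure × rod cross-section.
Rod cross-section A_rod = π/4 × (3.94 cm)² = 12.19 cm^2
F = P × A_rod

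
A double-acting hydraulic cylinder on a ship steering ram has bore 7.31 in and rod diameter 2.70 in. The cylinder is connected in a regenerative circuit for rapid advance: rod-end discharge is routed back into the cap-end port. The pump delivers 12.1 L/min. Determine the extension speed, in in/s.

v ≈ 2.15 in/s

In regeneration the rod-end outflow joins the pump flow into the cap end, so the net volume the pump must supply per unit advance equals the rod cross-section area.
Rod cross-section A_rod = π/4 × (2.70 in)² = 5.726 in^2
v = Q_pump / A_rod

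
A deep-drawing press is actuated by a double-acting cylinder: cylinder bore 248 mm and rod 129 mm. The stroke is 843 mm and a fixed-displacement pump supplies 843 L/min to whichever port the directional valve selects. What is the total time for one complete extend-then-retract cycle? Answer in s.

t ≈ 5.01 s

Cap-side area A_cap = π/4 × (248 mm)² = 48310 mm^2
Rod-side annular area A_ann = π/4 × (248² − 129²) = 35240 mm^2
t_ext = A_cap·L/Q = 2.898 s
t_ret = A_ann·L/Q = 2.114 s
t_cycle = t_ext + t_ret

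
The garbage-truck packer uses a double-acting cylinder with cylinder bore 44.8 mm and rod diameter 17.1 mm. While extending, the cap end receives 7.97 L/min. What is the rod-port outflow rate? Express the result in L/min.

Q_out ≈ 6.81 L/min

Cap-side area A_cap = π/4 × (44.8 mm)² = 1576 mm^2
Rod-side annular area A_ann = π/4 × (44.8² − 17.1²) = 1347 mm^2
Piston speed v = Q_in/A_cap; rod-end outflow Q_out = v × A_ann = Q_in × A_ann/A_cap.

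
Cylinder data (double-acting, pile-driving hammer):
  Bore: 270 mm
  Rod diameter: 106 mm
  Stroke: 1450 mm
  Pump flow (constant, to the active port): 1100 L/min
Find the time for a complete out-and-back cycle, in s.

t ≈ 8.36 s

Cap-side area A_cap = π/4 × (270 mm)² = 57260 mm^2
Rod-side annular area A_ann = π/4 × (270² − 106²) = 48430 mm^2
t_ext = A_cap·L/Q = 4.528 s
t_ret = A_ann·L/Q = 3.830 s
t_cycle = t_ext + t_ret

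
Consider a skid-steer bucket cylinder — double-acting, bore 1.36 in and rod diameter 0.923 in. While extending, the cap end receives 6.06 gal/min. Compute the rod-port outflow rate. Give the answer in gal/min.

Cap-side area A_cap = π/4 × (1.36 in)² = 1.453 in^2
Rod-side annular area A_ann = π/4 × (1.36² − 0.923²) = 0.7836 in^2
Piston speed v = Q_in/A_cap; rod-end outflow Q_out = v × A_ann = Q_in × A_ann/A_cap.

Q_out ≈ 3.27 gal/min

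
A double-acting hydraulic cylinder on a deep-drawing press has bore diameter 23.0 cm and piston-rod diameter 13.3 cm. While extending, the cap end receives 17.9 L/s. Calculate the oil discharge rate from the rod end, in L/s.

Cap-side area A_cap = π/4 × (23.0 cm)² = 415.5 cm^2
Rod-side annular area A_ann = π/4 × (23.0² − 13.3²) = 276.5 cm^2
Piston speed v = Q_in/A_cap; rod-end outflow Q_out = v × A_ann = Q_in × A_ann/A_cap.

Q_out ≈ 11.9 L/s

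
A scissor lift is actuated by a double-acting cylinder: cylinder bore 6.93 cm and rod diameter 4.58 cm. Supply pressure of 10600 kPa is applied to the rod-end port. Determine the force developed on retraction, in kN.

Rod-side annular area A_ann = π/4 × (6.93² − 4.58²) = 21.24 cm^2
On retraction the pressure acts on the annular area (bore minus rod).
F = P × A_ann

F ≈ 22.5 kN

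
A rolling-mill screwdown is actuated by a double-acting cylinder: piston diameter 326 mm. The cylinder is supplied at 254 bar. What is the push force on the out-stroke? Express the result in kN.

Cap-side area A_cap = π/4 × (326 mm)² = 83470 mm^2
F = P × A_cap = 254 bar × A_cap

F ≈ 2120 kN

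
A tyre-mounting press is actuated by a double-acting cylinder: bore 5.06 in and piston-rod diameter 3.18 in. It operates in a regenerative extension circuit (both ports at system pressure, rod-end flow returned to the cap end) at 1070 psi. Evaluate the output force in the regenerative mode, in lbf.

With equal pressure on both faces, forces on the annular region cancel; the net push is pressure × rod cross-section.
Rod cross-section A_rod = π/4 × (3.18 in)² = 7.942 in^2
F = P × A_rod

F ≈ 8500 lbf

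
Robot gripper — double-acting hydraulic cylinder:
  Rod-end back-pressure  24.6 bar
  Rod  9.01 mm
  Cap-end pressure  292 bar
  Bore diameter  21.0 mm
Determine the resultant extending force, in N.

F ≈ 9420 N

Cap-side area A_cap = π/4 × (21.0 mm)² = 346.4 mm^2
Rod-side annular area A_ann = π/4 × (21.0² − 9.01²) = 282.6 mm^2
Net thrust = P_cap·A_cap − P_rod·A_ann = 10110 N − 695.2 N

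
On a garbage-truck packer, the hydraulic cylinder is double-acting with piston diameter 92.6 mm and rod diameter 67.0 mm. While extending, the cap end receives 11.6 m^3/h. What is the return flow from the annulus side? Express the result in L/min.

Q_out ≈ 92.1 L/min

Cap-side area A_cap = π/4 × (92.6 mm)² = 6735 mm^2
Rod-side annular area A_ann = π/4 × (92.6² − 67.0²) = 3209 mm^2
Piston speed v = Q_in/A_cap; rod-end outflow Q_out = v × A_ann = Q_in × A_ann/A_cap.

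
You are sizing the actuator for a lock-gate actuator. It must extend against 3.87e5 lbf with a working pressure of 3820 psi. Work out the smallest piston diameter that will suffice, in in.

D ≈ 11.4 in

Extension force acts on the full piston face: F = P × (π/4)D².
D = √(4F / (πP)) = √(4 × 3.87e5 lbf / (π × 3820 psi))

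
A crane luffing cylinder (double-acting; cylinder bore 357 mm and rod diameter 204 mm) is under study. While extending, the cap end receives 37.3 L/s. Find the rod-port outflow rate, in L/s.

Cap-side area A_cap = π/4 × (357 mm)² = 1.001e5 mm^2
Rod-side annular area A_ann = π/4 × (357² − 204²) = 67410 mm^2
Piston speed v = Q_in/A_cap; rod-end outflow Q_out = v × A_ann = Q_in × A_ann/A_cap.

Q_out ≈ 25.1 L/s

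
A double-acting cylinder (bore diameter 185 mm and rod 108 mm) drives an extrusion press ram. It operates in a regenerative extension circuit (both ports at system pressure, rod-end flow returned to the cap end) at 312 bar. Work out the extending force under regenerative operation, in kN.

F ≈ 286 kN

With equal pressure on both faces, forces on the annular region cancel; the net push is pressure × rod cross-section.
Rod cross-section A_rod = π/4 × (108 mm)² = 9161 mm^2
F = P × A_rod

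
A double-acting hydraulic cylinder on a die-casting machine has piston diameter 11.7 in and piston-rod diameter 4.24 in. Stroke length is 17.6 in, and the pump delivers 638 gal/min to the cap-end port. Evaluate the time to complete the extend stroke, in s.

Cap-side area A_cap = π/4 × (11.7 in)² = 107.5 in^2
Swept volume V = A × L; t = V / Q = A·L / Q

t ≈ 0.770 s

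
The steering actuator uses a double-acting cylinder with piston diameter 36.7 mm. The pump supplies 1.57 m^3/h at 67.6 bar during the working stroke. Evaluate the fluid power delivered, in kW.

Hydraulic power = P × Q

W ≈ 2.95 kW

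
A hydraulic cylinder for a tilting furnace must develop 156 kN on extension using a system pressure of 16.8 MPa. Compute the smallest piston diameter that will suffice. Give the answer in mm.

Extension force acts on the full piston face: F = P × (π/4)D².
D = √(4F / (πP)) = √(4 × 156 kN / (π × 16.8 MPa))

D ≈ 109 mm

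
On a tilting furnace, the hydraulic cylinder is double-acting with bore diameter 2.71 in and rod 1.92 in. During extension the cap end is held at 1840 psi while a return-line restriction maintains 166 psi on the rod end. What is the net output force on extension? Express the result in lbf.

Cap-side area A_cap = π/4 × (2.71 in)² = 5.768 in^2
Rod-side annular area A_ann = π/4 × (2.71² − 1.92²) = 2.873 in^2
Net thrust = P_cap·A_cap − P_rod·A_ann = 10610 lbf − 476.9 lbf

F ≈ 10100 lbf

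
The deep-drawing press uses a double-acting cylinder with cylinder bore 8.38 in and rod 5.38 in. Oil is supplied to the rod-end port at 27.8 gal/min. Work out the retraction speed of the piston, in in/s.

Rod-side annular area A_ann = π/4 × (8.38² − 5.38²) = 32.42 in^2
Flow into the rod-end port fills the annular volume.
v = Q / A

v ≈ 3.30 in/s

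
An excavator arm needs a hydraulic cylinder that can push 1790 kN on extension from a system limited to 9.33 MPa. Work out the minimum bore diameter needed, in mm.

Extension force acts on the full piston face: F = P × (π/4)D².
D = √(4F / (πP)) = √(4 × 1790 kN / (π × 9.33 MPa))

D ≈ 494 mm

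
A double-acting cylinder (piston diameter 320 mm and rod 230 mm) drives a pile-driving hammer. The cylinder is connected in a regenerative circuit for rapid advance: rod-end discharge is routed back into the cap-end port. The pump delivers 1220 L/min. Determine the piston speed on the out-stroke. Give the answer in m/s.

In regeneration the rod-end outflow joins the pump flow into the cap end, so the net volume the pump must supply per unit advance equals the rod cross-section area.
Rod cross-section A_rod = π/4 × (230 mm)² = 41550 mm^2
v = Q_pump / A_rod

v ≈ 0.489 m/s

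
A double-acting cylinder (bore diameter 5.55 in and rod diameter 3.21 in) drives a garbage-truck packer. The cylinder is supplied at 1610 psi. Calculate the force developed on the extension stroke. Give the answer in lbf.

F ≈ 38900 lbf

Cap-side area A_cap = π/4 × (5.55 in)² = 24.19 in^2
F = P × A_cap = 1610 psi × A_cap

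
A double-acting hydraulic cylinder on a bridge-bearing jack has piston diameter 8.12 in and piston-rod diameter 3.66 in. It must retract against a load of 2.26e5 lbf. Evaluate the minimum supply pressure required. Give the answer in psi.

Rod-side annular area A_ann = π/4 × (8.12² − 3.66²) = 41.26 in^2
Retraction: pressure acts on the annular area.
P = F / A = 2.26e5 lbf / A

P ≈ 5480 psi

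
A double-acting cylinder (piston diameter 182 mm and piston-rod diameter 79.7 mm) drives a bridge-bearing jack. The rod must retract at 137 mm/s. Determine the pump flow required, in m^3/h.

Rod-side annular area A_ann = π/4 × (182² − 79.7²) = 21030 mm^2
Q = A × v

Q ≈ 10.4 m^3/h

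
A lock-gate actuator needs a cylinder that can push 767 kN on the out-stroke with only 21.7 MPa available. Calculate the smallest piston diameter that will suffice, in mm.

Extension force acts on the full piston face: F = P × (π/4)D².
D = √(4F / (πP)) = √(4 × 767 kN / (π × 21.7 MPa))

D ≈ 212 mm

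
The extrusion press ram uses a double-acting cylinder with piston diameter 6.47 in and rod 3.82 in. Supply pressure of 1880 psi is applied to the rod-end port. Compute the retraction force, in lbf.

Rod-side annular area A_ann = π/4 × (6.47² − 3.82²) = 21.42 in^2
On retraction the pressure acts on the annular area (bore minus rod).
F = P × A_ann

F ≈ 40300 lbf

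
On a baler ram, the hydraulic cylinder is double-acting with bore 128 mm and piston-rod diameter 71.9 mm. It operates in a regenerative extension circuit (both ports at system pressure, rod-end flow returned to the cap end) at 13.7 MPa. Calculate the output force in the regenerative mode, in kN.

F ≈ 55.6 kN

With equal pressure on both faces, forces on the annular region cancel; the net push is pressure × rod cross-section.
Rod cross-section A_rod = π/4 × (71.9 mm)² = 4060 mm^2
F = P × A_rod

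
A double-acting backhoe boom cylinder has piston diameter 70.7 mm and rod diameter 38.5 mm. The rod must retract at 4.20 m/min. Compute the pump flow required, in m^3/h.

Q ≈ 0.696 m^3/h

Rod-side annular area A_ann = π/4 × (70.7² − 38.5²) = 2762 mm^2
Q = A × v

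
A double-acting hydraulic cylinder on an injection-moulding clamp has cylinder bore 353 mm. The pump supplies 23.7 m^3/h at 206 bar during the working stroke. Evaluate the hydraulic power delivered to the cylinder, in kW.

W ≈ 136 kW

Hydraulic power = P × Q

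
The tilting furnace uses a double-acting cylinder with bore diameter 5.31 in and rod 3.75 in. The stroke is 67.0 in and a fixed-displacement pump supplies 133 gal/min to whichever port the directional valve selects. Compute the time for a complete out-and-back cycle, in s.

Cap-side area A_cap = π/4 × (5.31 in)² = 22.15 in^2
Rod-side annular area A_ann = π/4 × (5.31² − 3.75²) = 11.10 in^2
t_ext = A_cap·L/Q = 2.898 s
t_ret = A_ann·L/Q = 1.452 s
t_cycle = t_ext + t_ret

t ≈ 4.35 s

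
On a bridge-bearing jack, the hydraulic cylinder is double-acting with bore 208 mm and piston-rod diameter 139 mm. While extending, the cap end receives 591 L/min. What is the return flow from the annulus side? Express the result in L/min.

Cap-side area A_cap = π/4 × (208 mm)² = 33980 mm^2
Rod-side annular area A_ann = π/4 × (208² − 139²) = 18800 mm^2
Piston speed v = Q_in/A_cap; rod-end outflow Q_out = v × A_ann = Q_in × A_ann/A_cap.

Q_out ≈ 327 L/min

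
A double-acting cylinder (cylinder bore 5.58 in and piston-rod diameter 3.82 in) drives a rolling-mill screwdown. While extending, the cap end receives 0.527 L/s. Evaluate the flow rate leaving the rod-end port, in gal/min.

Q_out ≈ 4.44 gal/min

Cap-side area A_cap = π/4 × (5.58 in)² = 24.45 in^2
Rod-side annular area A_ann = π/4 × (5.58² − 3.82²) = 12.99 in^2
Piston speed v = Q_in/A_cap; rod-end outflow Q_out = v × A_ann = Q_in × A_ann/A_cap.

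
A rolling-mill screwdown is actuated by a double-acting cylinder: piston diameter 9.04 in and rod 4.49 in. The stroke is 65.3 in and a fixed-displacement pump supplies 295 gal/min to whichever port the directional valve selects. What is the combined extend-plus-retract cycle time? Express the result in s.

Cap-side area A_cap = π/4 × (9.04 in)² = 64.18 in^2
Rod-side annular area A_ann = π/4 × (9.04² − 4.49²) = 48.35 in^2
t_ext = A_cap·L/Q = 3.690 s
t_ret = A_ann·L/Q = 2.780 s
t_cycle = t_ext + t_ret

t ≈ 6.47 s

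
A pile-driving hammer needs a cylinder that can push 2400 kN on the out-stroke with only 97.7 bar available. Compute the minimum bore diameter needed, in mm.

Extension force acts on the full piston face: F = P × (π/4)D².
D = √(4F / (πP)) = √(4 × 2400 kN / (π × 97.7 bar))

D ≈ 559 mm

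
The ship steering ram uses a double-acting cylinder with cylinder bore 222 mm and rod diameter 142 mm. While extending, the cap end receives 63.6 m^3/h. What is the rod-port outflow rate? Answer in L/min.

Cap-side area A_cap = π/4 × (222 mm)² = 38710 mm^2
Rod-side annular area A_ann = π/4 × (222² − 142²) = 22870 mm^2
Piston speed v = Q_in/A_cap; rod-end outflow Q_out = v × A_ann = Q_in × A_ann/A_cap.

Q_out ≈ 626 L/min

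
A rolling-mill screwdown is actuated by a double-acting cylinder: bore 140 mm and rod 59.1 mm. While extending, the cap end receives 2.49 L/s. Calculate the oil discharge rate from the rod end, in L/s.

Q_out ≈ 2.05 L/s

Cap-side area A_cap = π/4 × (140 mm)² = 15390 mm^2
Rod-side annular area A_ann = π/4 × (140² − 59.1²) = 12650 mm^2
Piston speed v = Q_in/A_cap; rod-end outflow Q_out = v × A_ann = Q_in × A_ann/A_cap.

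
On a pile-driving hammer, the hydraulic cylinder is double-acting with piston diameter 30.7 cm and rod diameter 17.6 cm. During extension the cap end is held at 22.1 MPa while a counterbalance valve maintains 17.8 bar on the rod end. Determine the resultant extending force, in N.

Cap-side area A_cap = π/4 × (30.7 cm)² = 740.2 cm^2
Rod-side annular area A_ann = π/4 × (30.7² − 17.6²) = 496.9 cm^2
Net thrust = P_cap·A_cap − P_rod·A_ann = 1.636e6 N − 88460 N

F ≈ 1.55e6 N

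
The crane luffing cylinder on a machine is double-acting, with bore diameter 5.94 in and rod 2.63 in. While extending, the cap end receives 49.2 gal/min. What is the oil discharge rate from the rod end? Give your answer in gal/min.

Cap-side area A_cap = π/4 × (5.94 in)² = 27.71 in^2
Rod-side annular area A_ann = π/4 × (5.94² − 2.63²) = 22.28 in^2
Piston speed v = Q_in/A_cap; rod-end outflow Q_out = v × A_ann = Q_in × A_ann/A_cap.

Q_out ≈ 39.6 gal/min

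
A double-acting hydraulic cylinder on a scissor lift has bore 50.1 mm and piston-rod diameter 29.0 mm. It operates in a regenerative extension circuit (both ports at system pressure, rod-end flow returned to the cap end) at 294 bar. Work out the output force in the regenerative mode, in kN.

With equal pressure on both faces, forces on the annular region cancel; the net push is pressure × rod cross-section.
Rod cross-section A_rod = π/4 × (29.0 mm)² = 660.5 mm^2
F = P × A_rod

F ≈ 19.4 kN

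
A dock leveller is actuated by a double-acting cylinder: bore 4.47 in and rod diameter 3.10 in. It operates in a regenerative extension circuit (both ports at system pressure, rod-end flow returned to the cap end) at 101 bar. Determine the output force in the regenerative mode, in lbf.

F ≈ 11100 lbf

With equal pressure on both faces, forces on the annular region cancel; the net push is pressure × rod cross-section.
Rod cross-section A_rod = π/4 × (3.10 in)² = 7.548 in^2
F = P × A_rod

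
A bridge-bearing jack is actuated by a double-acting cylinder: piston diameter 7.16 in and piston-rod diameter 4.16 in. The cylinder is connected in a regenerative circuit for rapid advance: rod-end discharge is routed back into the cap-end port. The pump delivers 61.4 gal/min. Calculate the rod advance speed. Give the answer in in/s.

v ≈ 17.4 in/s

In regeneration the rod-end outflow joins the pump flow into the cap end, so the net volume the pump must supply per unit advance equals the rod cross-section area.
Rod cross-section A_rod = π/4 × (4.16 in)² = 13.59 in^2
v = Q_pump / A_rod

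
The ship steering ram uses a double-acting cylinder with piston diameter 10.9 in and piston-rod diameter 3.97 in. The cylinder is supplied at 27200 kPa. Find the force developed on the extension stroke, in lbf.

F ≈ 3.68e5 lbf

Cap-side area A_cap = π/4 × (10.9 in)² = 93.31 in^2
F = P × A_cap = 27200 kPa × A_cap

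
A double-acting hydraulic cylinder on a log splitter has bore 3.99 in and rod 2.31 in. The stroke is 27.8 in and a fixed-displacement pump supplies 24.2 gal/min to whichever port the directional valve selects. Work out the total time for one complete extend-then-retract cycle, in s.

Cap-side area A_cap = π/4 × (3.99 in)² = 12.50 in^2
Rod-side annular area A_ann = π/4 × (3.99² − 2.31²) = 8.313 in^2
t_ext = A_cap·L/Q = 3.731 s
t_ret = A_ann·L/Q = 2.480 s
t_cycle = t_ext + t_ret

t ≈ 6.21 s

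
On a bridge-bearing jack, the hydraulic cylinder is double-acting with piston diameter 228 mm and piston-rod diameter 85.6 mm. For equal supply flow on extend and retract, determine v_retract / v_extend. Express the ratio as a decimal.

Cap-side area A_cap = π/4 × (228 mm)² = 40830 mm^2
Rod-side annular area A_ann = π/4 × (228² − 85.6²) = 35070 mm^2
For equal Q, v ∝ 1/A, so v_ret/v_ext = A_cap/A_ann.

v_ret/v_ext ≈ 1.16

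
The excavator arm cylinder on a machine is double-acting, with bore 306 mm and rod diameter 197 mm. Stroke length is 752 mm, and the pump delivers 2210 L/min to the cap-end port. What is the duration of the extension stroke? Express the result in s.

t ≈ 1.50 s

Cap-side area A_cap = π/4 × (306 mm)² = 73540 mm^2
Swept volume V = A × L; t = V / Q = A·L / Q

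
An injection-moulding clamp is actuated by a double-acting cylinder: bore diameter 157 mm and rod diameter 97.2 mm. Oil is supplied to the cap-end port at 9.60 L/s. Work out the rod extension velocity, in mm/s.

Cap-side area A_cap = π/4 × (157 mm)² = 19360 mm^2
v = Q / A

v ≈ 496 mm/s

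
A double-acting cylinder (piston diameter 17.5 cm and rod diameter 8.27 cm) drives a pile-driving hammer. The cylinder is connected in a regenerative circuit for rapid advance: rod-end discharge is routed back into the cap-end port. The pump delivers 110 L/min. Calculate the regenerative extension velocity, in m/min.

In regeneration the rod-end outflow joins the pump flow into the cap end, so the net volume the pump must supply per unit advance equals the rod cross-section area.
Rod cross-section A_rod = π/4 × (8.27 cm)² = 53.72 cm^2
v = Q_pump / A_rod

v ≈ 20.5 m/min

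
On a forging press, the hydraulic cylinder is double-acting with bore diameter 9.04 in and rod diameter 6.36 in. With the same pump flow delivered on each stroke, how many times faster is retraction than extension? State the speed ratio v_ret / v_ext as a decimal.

v_ret/v_ext ≈ 1.98

Cap-side area A_cap = π/4 × (9.04 in)² = 64.18 in^2
Rod-side annular area A_ann = π/4 × (9.04² − 6.36²) = 32.41 in^2
For equal Q, v ∝ 1/A, so v_ret/v_ext = A_cap/A_ann.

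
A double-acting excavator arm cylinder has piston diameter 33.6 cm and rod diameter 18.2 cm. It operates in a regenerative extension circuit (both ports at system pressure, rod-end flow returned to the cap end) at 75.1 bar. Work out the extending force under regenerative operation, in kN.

With equal pressure on both faces, forces on the annular region cancel; the net push is pressure × rod cross-section.
Rod cross-section A_rod = π/4 × (18.2 cm)² = 260.2 cm^2
F = P × A_rod

F ≈ 195 kN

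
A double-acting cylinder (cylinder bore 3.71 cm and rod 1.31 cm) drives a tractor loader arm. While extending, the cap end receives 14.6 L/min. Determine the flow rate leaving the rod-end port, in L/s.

Q_out ≈ 0.213 L/s

Cap-side area A_cap = π/4 × (3.71 cm)² = 10.81 cm^2
Rod-side annular area A_ann = π/4 × (3.71² − 1.31²) = 9.462 cm^2
Piston speed v = Q_in/A_cap; rod-end outflow Q_out = v × A_ann = Q_in × A_ann/A_cap.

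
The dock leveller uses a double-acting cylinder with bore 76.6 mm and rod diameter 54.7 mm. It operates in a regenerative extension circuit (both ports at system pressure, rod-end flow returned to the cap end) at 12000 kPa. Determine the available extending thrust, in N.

With equal pressure on both faces, forces on the annular region cancel; the net push is pressure × rod cross-section.
Rod cross-section A_rod = π/4 × (54.7 mm)² = 2350 mm^2
F = P × A_rod

F ≈ 28200 N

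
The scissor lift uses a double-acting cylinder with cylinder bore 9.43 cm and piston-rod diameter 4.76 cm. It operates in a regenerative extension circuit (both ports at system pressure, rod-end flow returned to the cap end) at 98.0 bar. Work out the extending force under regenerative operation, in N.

With equal pressure on both faces, forces on the annular region cancel; the net push is pressure × rod cross-section.
Rod cross-section A_rod = π/4 × (4.76 cm)² = 17.80 cm^2
F = P × A_rod

F ≈ 17400 N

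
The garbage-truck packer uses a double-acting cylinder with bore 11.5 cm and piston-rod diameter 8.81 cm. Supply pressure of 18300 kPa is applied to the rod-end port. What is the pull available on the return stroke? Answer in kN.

Rod-side annular area A_ann = π/4 × (11.5² − 8.81²) = 42.91 cm^2
On retraction the pressure acts on the annular area (bore minus rod).
F = P × A_ann

F ≈ 78.5 kN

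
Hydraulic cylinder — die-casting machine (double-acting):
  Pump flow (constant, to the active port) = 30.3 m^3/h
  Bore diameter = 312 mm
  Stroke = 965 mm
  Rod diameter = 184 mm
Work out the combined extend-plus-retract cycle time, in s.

Cap-side area A_cap = π/4 × (312 mm)² = 76450 mm^2
Rod-side annular area A_ann = π/4 × (312² − 184²) = 49860 mm^2
t_ext = A_cap·L/Q = 8.766 s
t_ret = A_ann·L/Q = 5.717 s
t_cycle = t_ext + t_ret

t ≈ 14.5 s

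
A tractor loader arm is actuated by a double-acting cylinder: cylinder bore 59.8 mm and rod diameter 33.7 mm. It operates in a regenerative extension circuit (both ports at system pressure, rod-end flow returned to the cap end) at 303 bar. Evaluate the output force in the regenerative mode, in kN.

With equal pressure on both faces, forces on the annular region cancel; the net push is pressure × rod cross-section.
Rod cross-section A_rod = π/4 × (33.7 mm)² = 892.0 mm^2
F = P × A_rod

F ≈ 27.0 kN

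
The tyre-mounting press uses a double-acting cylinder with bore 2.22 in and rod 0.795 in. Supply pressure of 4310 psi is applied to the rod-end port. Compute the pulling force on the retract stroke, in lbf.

F ≈ 14500 lbf

Rod-side annular area A_ann = π/4 × (2.22² − 0.795²) = 3.374 in^2
On retraction the pressure acts on the annular area (bore minus rod).
F = P × A_ann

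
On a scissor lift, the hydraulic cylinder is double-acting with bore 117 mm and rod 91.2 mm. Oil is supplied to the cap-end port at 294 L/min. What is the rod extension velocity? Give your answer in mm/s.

v ≈ 456 mm/s

Cap-side area A_cap = π/4 × (117 mm)² = 10750 mm^2
v = Q / A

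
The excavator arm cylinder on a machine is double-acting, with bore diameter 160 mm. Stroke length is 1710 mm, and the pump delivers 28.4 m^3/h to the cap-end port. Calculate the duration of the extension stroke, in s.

Cap-side area A_cap = π/4 × (160 mm)² = 20110 mm^2
Swept volume V = A × L; t = V / Q = A·L / Q

t ≈ 4.36 s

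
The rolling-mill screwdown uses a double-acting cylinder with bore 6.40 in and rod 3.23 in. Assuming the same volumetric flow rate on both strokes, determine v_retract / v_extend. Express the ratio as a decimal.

v_ret/v_ext ≈ 1.34

Cap-side area A_cap = π/4 × (6.40 in)² = 32.17 in^2
Rod-side annular area A_ann = π/4 × (6.40² − 3.23²) = 23.98 in^2
For equal Q, v ∝ 1/A, so v_ret/v_ext = A_cap/A_ann.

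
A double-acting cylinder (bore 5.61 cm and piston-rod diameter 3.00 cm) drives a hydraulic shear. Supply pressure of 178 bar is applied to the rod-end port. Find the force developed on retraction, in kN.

Rod-side annular area A_ann = π/4 × (5.61² − 3.00²) = 17.65 cm^2
On retraction the pressure acts on the annular area (bore minus rod).
F = P × A_ann

F ≈ 31.4 kN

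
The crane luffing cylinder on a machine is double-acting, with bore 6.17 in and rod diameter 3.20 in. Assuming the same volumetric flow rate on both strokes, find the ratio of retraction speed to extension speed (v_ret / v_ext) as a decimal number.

Cap-side area A_cap = π/4 × (6.17 in)² = 29.90 in^2
Rod-side annular area A_ann = π/4 × (6.17² − 3.20²) = 21.86 in^2
For equal Q, v ∝ 1/A, so v_ret/v_ext = A_cap/A_ann.

v_ret/v_ext ≈ 1.37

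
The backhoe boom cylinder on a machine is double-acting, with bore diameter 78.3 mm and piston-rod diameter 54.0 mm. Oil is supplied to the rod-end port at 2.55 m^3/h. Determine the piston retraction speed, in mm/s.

Rod-side annular area A_ann = π/4 × (78.3² − 54.0²) = 2525 mm^2
Flow into the rod-end port fills the annular volume.
v = Q / A

v ≈ 281 mm/s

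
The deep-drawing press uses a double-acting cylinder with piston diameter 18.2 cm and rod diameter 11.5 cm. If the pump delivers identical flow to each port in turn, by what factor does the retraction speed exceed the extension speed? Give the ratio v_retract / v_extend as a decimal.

Cap-side area A_cap = π/4 × (18.2 cm)² = 260.2 cm^2
Rod-side annular area A_ann = π/4 × (18.2² − 11.5²) = 156.3 cm^2
For equal Q, v ∝ 1/A, so v_ret/v_ext = A_cap/A_ann.

v_ret/v_ext ≈ 1.66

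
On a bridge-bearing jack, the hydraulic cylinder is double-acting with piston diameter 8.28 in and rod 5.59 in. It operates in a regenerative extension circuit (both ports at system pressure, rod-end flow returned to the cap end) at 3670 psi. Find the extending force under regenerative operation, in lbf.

F ≈ 90100 lbf

With equal pressure on both faces, forces on the annular region cancel; the net push is pressure × rod cross-section.
Rod cross-section A_rod = π/4 × (5.59 in)² = 24.54 in^2
F = P × A_rod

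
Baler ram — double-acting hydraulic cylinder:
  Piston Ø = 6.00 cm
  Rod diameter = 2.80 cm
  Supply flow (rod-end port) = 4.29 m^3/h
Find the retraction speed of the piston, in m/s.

v ≈ 0.539 m/s

Rod-side annular area A_ann = π/4 × (6.00² − 2.80²) = 22.12 cm^2
Flow into the rod-end port fills the annular volume.
v = Q / A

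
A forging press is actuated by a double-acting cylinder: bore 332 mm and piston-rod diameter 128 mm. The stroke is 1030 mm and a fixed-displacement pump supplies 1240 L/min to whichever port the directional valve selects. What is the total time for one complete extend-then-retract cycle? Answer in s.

Cap-side area A_cap = π/4 × (332 mm)² = 86570 mm^2
Rod-side annular area A_ann = π/4 × (332² − 128²) = 73700 mm^2
t_ext = A_cap·L/Q = 4.315 s
t_ret = A_ann·L/Q = 3.673 s
t_cycle = t_ext + t_ret

t ≈ 7.99 s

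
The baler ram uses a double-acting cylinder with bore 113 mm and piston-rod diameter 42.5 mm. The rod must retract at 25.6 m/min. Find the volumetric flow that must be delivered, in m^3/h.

Q ≈ 13.2 m^3/h

Rod-side annular area A_ann = π/4 × (113² − 42.5²) = 8610 mm^2
Q = A × v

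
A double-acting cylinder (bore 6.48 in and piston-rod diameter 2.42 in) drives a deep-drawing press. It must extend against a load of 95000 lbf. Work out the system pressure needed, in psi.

P ≈ 2880 psi

Cap-side area A_cap = π/4 × (6.48 in)² = 32.98 in^2
P = F / A = 95000 lbf / A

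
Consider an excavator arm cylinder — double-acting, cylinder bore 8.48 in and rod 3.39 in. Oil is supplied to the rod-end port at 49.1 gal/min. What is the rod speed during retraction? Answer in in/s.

v ≈ 3.98 in/s

Rod-side annular area A_ann = π/4 × (8.48² − 3.39²) = 47.45 in^2
Flow into the rod-end port fills the annular volume.
v = Q / A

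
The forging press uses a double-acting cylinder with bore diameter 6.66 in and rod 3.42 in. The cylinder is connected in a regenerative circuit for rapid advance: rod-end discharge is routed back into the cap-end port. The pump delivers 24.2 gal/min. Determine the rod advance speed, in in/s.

In regeneration the rod-end outflow joins the pump flow into the cap end, so the net volume the pump must supply per unit advance equals the rod cross-section area.
Rod cross-section A_rod = π/4 × (3.42 in)² = 9.186 in^2
v = Q_pump / A_rod

v ≈ 10.1 in/s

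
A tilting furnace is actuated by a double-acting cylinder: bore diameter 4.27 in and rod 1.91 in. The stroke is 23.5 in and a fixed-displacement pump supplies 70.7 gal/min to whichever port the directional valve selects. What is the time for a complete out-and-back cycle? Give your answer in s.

Cap-side area A_cap = π/4 × (4.27 in)² = 14.32 in^2
Rod-side annular area A_ann = π/4 × (4.27² − 1.91²) = 11.45 in^2
t_ext = A_cap·L/Q = 1.236 s
t_ret = A_ann·L/Q = 0.9890 s
t_cycle = t_ext + t_ret

t ≈ 2.23 s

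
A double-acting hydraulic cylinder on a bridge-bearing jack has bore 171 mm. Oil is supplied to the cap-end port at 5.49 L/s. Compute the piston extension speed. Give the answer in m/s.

v ≈ 0.239 m/s

Cap-side area A_cap = π/4 × (171 mm)² = 22970 mm^2
v = Q / A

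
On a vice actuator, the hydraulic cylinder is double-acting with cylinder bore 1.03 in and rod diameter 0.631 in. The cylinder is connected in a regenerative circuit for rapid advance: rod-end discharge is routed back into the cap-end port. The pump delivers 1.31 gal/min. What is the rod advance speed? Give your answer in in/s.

In regeneration the rod-end outflow joins the pump flow into the cap end, so the net volume the pump must supply per unit advance equals the rod cross-section area.
Rod cross-section A_rod = π/4 × (0.631 in)² = 0.3127 in^2
v = Q_pump / A_rod

v ≈ 16.1 in/s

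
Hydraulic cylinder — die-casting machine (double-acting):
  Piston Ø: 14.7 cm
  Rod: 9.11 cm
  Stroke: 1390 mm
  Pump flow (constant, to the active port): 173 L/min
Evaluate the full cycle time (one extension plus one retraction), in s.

t ≈ 13.2 s

Cap-side area A_cap = π/4 × (14.7 cm)² = 169.7 cm^2
Rod-side annular area A_ann = π/4 × (14.7² − 9.11²) = 104.5 cm^2
t_ext = A_cap·L/Q = 8.182 s
t_ret = A_ann·L/Q = 5.039 s
t_cycle = t_ext + t_ret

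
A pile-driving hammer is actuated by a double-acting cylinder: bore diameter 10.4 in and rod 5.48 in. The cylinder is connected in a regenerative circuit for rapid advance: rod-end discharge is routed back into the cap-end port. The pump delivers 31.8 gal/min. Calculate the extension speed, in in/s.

In regeneration the rod-end outflow joins the pump flow into the cap end, so the net volume the pump must supply per unit advance equals the rod cross-section area.
Rod cross-section A_rod = π/4 × (5.48 in)² = 23.59 in^2
v = Q_pump / A_rod

v ≈ 5.19 in/s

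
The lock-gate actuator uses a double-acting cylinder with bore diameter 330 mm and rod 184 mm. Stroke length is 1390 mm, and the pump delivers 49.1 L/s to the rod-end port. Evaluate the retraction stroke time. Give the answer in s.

Rod-side annular area A_ann = π/4 × (330² − 184²) = 58940 mm^2
Swept volume V = A × L; t = V / Q = A·L / Q

t ≈ 1.67 s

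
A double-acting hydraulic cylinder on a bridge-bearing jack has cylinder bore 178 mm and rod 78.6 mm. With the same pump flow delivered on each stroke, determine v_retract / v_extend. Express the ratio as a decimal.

Cap-side area A_cap = π/4 × (178 mm)² = 24880 mm^2
Rod-side annular area A_ann = π/4 × (178² − 78.6²) = 20030 mm^2
For equal Q, v ∝ 1/A, so v_ret/v_ext = A_cap/A_ann.

v_ret/v_ext ≈ 1.24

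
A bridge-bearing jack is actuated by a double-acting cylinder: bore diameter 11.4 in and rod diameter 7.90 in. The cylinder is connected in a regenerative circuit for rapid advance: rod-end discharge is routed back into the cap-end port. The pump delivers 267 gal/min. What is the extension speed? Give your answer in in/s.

In regeneration the rod-end outflow joins the pump flow into the cap end, so the net volume the pump must supply per unit advance equals the rod cross-section area.
Rod cross-section A_rod = π/4 × (7.90 in)² = 49.02 in^2
v = Q_pump / A_rod

v ≈ 21.0 in/s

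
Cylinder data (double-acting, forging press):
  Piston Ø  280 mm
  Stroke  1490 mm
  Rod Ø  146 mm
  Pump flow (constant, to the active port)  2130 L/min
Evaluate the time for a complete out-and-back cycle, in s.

Cap-side area A_cap = π/4 × (280 mm)² = 61580 mm^2
Rod-side annular area A_ann = π/4 × (280² − 146²) = 44830 mm^2
t_ext = A_cap·L/Q = 2.584 s
t_ret = A_ann·L/Q = 1.882 s
t_cycle = t_ext + t_ret

t ≈ 4.47 s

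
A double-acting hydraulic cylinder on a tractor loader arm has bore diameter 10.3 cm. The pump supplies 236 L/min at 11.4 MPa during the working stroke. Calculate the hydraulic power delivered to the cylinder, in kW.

W ≈ 44.8 kW

Hydraulic power = P × Q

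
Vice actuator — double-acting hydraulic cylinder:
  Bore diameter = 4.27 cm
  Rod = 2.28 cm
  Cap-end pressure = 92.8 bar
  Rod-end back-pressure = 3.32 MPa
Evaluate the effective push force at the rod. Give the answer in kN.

F ≈ 9.89 kN

Cap-side area A_cap = π/4 × (4.27 cm)² = 14.32 cm^2
Rod-side annular area A_ann = π/4 × (4.27² − 2.28²) = 10.24 cm^2
Net thrust = P_cap·A_cap − P_rod·A_ann = 13.29 kN − 3.399 kN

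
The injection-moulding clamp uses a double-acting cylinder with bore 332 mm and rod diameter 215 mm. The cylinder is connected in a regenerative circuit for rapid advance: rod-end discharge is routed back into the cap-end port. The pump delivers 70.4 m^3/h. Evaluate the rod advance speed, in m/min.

v ≈ 32.3 m/min

In regeneration the rod-end outflow joins the pump flow into the cap end, so the net volume the pump must supply per unit advance equals the rod cross-section area.
Rod cross-section A_rod = π/4 × (215 mm)² = 36310 mm^2
v = Q_pump / A_rod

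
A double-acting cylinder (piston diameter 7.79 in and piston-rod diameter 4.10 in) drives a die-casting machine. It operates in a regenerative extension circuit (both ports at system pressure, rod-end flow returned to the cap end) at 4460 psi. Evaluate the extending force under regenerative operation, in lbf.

F ≈ 58900 lbf

With equal pressure on both faces, forces on the annular region cancel; the net push is pressure × rod cross-section.
Rod cross-section A_rod = π/4 × (4.10 in)² = 13.20 in^2
F = P × A_rod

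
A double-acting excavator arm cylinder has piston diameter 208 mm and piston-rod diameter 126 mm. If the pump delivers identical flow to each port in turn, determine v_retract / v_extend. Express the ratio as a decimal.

v_ret/v_ext ≈ 1.58

Cap-side area A_cap = π/4 × (208 mm)² = 33980 mm^2
Rod-side annular area A_ann = π/4 × (208² − 126²) = 21510 mm^2
For equal Q, v ∝ 1/A, so v_ret/v_ext = A_cap/A_ann.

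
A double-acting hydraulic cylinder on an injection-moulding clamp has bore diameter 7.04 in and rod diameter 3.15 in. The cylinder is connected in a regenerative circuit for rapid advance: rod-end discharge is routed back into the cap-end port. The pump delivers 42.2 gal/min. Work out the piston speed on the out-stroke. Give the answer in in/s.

In regeneration the rod-end outflow joins the pump flow into the cap end, so the net volume the pump must supply per unit advance equals the rod cross-section area.
Rod cross-section A_rod = π/4 × (3.15 in)² = 7.793 in^2
v = Q_pump / A_rod

v ≈ 20.8 in/s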